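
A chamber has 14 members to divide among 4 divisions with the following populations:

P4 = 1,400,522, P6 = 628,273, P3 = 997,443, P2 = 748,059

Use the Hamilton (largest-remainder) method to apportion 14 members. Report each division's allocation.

P4 5, P6 2, P3 4, P2 3

The standard divisor is 3774297/14 ≈ 269592.643.
Standard quotas: P4 5.1950, P6 2.3305, P3 3.6998, P2 2.7748.
Lower quotas: P4 5, P6 2, P3 3, P2 2 (sum 12, leaving 2 seats).
Remainders in descending order: P2 0.7748, P3 0.6998, P6 0.3305, P4 0.1950.
Largest remainders: P2, P3 receive the extra seats.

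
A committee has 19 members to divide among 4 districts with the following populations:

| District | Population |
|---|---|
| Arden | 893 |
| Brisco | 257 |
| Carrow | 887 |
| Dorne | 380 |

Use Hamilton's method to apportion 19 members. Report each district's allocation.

The standard divisor is 2417/19 ≈ 127.211.
Standard quotas: Arden 7.020, Brisco 2.020, Carrow 6.973, Dorne 2.987.
Lower quotas: Arden 7, Brisco 2, Carrow 6, Dorne 2 (sum 17, leaving 2 seats).
Remainders in descending order: Dorne 0.987, Carrow 0.973, Brisco 0.020, Arden 0.020.
The surplus seats go to Dorne, Carrow.

Arden 7, Brisco 2, Carrow 7, Dorne 3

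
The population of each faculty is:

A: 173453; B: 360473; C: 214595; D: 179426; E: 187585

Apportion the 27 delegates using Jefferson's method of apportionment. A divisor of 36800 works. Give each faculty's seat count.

A: 4, B: 9, C: 5, D: 4, E: 5

With modified divisor 36800: modified quotas A 4.713, B 9.795, C 5.831, D 4.876, E 5.097.
Rounding down: A 4, B 9, C 5, D 4, E 5 (total 27).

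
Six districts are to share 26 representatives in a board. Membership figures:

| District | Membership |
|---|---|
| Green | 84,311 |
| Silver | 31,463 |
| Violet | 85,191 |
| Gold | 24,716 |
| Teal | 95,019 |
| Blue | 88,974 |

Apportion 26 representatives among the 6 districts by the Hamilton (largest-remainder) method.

Green=5; Silver=2; Violet=5; Gold=2; Teal=6; Blue=6

Total 409674; standard divisor 409674/26 ≈ 15756.692.
Standard quotas: Green 5.3508, Silver 1.9968, Violet 5.4067, Gold 1.5686, Teal 6.0304, Blue 5.6467.
Lower quotas: Green 5, Silver 1, Violet 5, Gold 1, Teal 6, Blue 5 (sum 23, leaving 3 seats).
Remainders in descending order: Silver 0.9968, Blue 0.6467, Gold 0.5686, Violet 0.4067, Green 0.3508, Teal 0.0304.
Largest remainders: Silver, Blue, Gold receive the extra seats.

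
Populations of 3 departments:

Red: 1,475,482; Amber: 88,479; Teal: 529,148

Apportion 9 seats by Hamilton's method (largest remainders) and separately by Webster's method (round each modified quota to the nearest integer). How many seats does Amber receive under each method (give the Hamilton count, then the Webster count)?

Hamilton: Red 6, Amber 1, Teal 2.
Webster: Red 7, Amber 0, Teal 2.
Amber gets 1 under Hamilton and 0 under Webster.

1 and 0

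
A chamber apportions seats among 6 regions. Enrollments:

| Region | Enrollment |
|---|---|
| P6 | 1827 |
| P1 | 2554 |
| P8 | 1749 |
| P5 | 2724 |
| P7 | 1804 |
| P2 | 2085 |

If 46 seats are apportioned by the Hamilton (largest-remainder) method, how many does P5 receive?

The standard divisor is 12743/46 ≈ 277.022.
Standard quotas: P6 6.595, P1 9.219, P8 6.314, P5 9.833, P7 6.512, P2 7.526.
Lower quotas: P6 6, P1 9, P8 6, P5 9, P7 6, P2 7 (sum 43, leaving 3 seats).
Remainders in descending order: P5 0.833, P6 0.595, P2 0.526, P7 0.512, P8 0.314, P1 0.219.
The surplus seats go to P5, P6, P2.
P5 receives 10.

10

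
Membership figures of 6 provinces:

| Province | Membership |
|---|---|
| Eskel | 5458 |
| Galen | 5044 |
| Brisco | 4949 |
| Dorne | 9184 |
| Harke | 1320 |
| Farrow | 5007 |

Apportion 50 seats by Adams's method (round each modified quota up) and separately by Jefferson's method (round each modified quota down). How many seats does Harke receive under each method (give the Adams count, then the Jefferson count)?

3 and 2

Adams: Eskel 9, Galen 8, Brisco 8, Dorne 14, Harke 3, Farrow 8.
Jefferson: Eskel 9, Galen 8, Brisco 8, Dorne 15, Harke 2, Farrow 8.
Harke gets 3 under Adams and 2 under Jefferson.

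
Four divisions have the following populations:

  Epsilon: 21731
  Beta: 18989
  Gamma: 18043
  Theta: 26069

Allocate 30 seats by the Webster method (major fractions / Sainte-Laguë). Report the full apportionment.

Epsilon 8; Beta 7; Gamma 6; Theta 9

Standard divisor 84832/30 ≈ 2827.733; standard quotas: Epsilon 7.685, Beta 6.715, Gamma 6.381, Theta 9.219.
Rounding to the nearest integer gives Epsilon 8, Beta 7, Gamma 6, Theta 9 — total 30, matching the house size, so no adjustment is needed.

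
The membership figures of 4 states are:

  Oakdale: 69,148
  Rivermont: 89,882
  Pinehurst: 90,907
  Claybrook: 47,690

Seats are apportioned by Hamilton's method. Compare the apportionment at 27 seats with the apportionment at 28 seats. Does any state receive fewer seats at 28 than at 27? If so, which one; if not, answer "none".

Claybrook

At 27 seats: Oakdale 6, Rivermont 8, Pinehurst 8, Claybrook 5.
At 28 seats: Oakdale 7, Rivermont 8, Pinehurst 9, Claybrook 4.
Claybrook drops from 5 to 4.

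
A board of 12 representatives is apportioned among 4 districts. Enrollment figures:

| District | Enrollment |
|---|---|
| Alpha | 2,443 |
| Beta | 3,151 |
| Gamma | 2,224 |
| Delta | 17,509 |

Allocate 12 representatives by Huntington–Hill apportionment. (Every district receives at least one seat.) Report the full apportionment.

Alpha 1, Beta 2, Gamma 1, Delta 8

With divisor 2146: modified quotas Alpha 1.138, Beta 1.468, Gamma 1.036, Delta 8.159.
Geometric-mean thresholds: Alpha √(1·2)=1.414, Beta √(1·2)=1.414, Gamma √(1·2)=1.414, Delta √(8·9)=8.485.
Each quota rounded against its threshold gives Alpha 1, Beta 2, Gamma 1, Delta 8 (total 12).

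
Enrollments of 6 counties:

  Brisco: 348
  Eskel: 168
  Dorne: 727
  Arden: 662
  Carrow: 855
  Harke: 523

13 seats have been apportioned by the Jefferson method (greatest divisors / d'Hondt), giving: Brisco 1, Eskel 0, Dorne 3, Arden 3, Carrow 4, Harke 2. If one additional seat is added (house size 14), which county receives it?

Priority for the next seat is population ÷ (current seats + 1).
Priorities: Brisco 174.000, Eskel 168.000, Dorne 181.750, Arden 165.500, Carrow 171.000, Harke 174.333.
Highest priority: Dorne.

Dorne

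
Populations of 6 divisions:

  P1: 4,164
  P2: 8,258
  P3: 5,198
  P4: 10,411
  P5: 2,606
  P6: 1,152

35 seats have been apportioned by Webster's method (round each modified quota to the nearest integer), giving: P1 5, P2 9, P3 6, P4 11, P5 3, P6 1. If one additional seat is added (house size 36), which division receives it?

Priority for the next seat is population ÷ (current seats + 0.5).
Priorities: P1 757.091, P2 869.263, P3 799.692, P4 905.304, P5 744.571, P6 768.000.
Highest priority: P4.

P4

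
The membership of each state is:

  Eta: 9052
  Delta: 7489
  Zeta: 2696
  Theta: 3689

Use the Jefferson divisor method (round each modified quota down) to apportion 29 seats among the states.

Eta 12, Delta 10, Zeta 3, Theta 4

Standard divisor 22926/29 ≈ 790.552; standard quotas: Eta 11.450, Delta 9.473, Zeta 3.410, Theta 4.666.
Rounding down gives 11, 9, 3, 4 = 27 seats, so the divisor must be adjusted.
With modified divisor 743: modified quotas Eta 12.183, Delta 10.079, Zeta 3.629, Theta 4.965.
Rounding down: Eta 12, Delta 10, Zeta 3, Theta 4 (total 29).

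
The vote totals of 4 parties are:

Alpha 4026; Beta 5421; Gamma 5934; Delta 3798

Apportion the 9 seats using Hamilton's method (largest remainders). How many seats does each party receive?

Alpha 2; Beta 2; Gamma 3; Delta 2

Total 19179; standard divisor 19179/9 = 2131.
Standard quotas: Alpha 1.8893, Beta 2.5439, Gamma 2.7846, Delta 1.7823.
Lower quotas: Alpha 1, Beta 2, Gamma 2, Delta 1 (sum 6, leaving 3 seats).
Remainders in descending order: Alpha 0.8893, Gamma 0.7846, Delta 0.7823, Beta 0.5439.
The surplus seats go to Alpha, Gamma, Delta.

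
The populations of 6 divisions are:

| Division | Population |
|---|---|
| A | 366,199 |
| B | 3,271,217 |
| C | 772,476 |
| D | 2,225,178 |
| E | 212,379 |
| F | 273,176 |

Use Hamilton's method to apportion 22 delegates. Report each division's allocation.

The standard divisor is 7120625/22 ≈ 323664.773.
Standard quotas: A 1.1314, B 10.1068, C 2.3867, D 6.8749, E 0.6562, F 0.8440.
Lower quotas: A 1, B 10, C 2, D 6, E 0, F 0 (sum 19, leaving 3 seats).
Remainders in descending order: D 0.8749, F 0.8440, E 0.6562, C 0.3867, A 0.1314, B 0.1068.
The surplus seats go to D, F, E.

A: 1, B: 10, C: 2, D: 7, E: 1, F: 1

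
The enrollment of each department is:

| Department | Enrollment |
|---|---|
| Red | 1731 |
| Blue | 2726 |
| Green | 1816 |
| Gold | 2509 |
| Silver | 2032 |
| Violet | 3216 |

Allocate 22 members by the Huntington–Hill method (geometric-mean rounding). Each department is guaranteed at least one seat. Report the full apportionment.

With divisor 658: modified quotas Red 2.631, Blue 4.143, Green 2.760, Gold 3.813, Silver 3.088, Violet 4.888.
Geometric-mean thresholds: Red √(2·3)=2.449, Blue √(4·5)=4.472, Green √(2·3)=2.449, Gold √(3·4)=3.464, Silver √(3·4)=3.464, Violet √(4·5)=4.472.
Each quota rounded against its threshold gives Red 3, Blue 4, Green 3, Gold 4, Silver 3, Violet 5 (total 22).

Red 3, Blue 4, Green 3, Gold 4, Silver 3, Violet 5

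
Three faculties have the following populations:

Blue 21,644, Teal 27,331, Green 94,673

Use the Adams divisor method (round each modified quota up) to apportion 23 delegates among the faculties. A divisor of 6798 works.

With modified divisor 6798: modified quotas Blue 3.184, Teal 4.020, Green 13.927.
Rounding up: Blue 4, Teal 5, Green 14 (total 23).

Blue: 4; Teal: 5; Green: 14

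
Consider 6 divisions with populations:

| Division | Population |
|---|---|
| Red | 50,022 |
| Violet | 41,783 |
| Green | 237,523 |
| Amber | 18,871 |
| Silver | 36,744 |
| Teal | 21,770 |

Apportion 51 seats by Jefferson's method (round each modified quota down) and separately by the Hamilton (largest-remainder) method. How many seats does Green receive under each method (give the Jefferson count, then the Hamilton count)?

Jefferson: Red 6, Violet 5, Green 32, Amber 2, Silver 4, Teal 2.
Hamilton: Red 6, Violet 5, Green 30, Amber 2, Silver 5, Teal 3.
Green gets 32 under Jefferson and 30 under Hamilton.

32 and 30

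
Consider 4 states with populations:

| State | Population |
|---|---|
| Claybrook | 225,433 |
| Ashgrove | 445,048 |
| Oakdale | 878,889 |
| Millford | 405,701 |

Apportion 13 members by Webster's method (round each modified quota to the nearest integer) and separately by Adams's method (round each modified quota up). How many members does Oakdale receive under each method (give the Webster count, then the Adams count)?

6 and 5

Webster: Claybrook 1, Ashgrove 3, Oakdale 6, Millford 3.
Adams: Claybrook 2, Ashgrove 3, Oakdale 5, Millford 3.
Oakdale gets 6 under Webster and 5 under Adams.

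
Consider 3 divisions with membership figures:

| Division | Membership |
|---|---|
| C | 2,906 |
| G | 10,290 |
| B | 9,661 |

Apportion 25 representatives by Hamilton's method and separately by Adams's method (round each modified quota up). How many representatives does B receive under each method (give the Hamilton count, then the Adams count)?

Hamilton: C 3, G 11, B 11.
Adams: C 4, G 11, B 10.
B gets 11 under Hamilton and 10 under Adams.

11 and 10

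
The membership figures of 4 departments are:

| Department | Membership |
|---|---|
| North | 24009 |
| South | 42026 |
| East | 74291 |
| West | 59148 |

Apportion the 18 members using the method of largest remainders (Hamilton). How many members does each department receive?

North=2; South=4; East=7; West=5

Standard divisor: 199474 ÷ 18 ≈ 11081.889.
Standard quotas: North 2.1665, South 3.7923, East 6.7038, West 5.3374.
Lower quotas: North 2, South 3, East 6, West 5 (sum 16, leaving 2 seats).
Remainders in descending order: South 0.7923, East 0.7038, West 0.3374, North 0.1665.
Largest remainders: South, East receive the extra seats.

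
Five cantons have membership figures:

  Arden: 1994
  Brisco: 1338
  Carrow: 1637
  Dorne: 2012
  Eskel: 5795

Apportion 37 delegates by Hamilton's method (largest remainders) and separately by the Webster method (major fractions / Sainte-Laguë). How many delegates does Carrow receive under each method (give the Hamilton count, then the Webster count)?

4 and 5

Hamilton: Arden 6, Brisco 4, Carrow 4, Dorne 6, Eskel 17.
Webster: Arden 6, Brisco 4, Carrow 5, Dorne 6, Eskel 16.
Carrow gets 4 under Hamilton and 5 under Webster.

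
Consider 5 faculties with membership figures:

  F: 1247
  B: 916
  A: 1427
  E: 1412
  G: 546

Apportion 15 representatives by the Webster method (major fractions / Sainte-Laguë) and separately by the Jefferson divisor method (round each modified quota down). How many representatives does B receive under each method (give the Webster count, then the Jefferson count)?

3 and 2

Webster: F 3, B 3, A 4, E 4, G 1.
Jefferson: F 4, B 2, A 4, E 4, G 1.
B gets 3 under Webster and 2 under Jefferson.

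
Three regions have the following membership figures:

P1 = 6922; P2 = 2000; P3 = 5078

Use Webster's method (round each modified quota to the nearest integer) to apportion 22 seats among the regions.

P1: 11; P2: 3; P3: 8

Standard divisor 14000/22 ≈ 636.364; standard quotas: P1 10.877, P2 3.143, P3 7.980.
Rounding to the nearest integer gives P1 11, P2 3, P3 8 — total 22, matching the house size, so no adjustment is needed.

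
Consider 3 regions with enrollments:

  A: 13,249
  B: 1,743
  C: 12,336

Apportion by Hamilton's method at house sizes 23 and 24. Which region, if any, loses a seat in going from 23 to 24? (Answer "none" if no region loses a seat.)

B

At 23 seats: A 11, B 2, C 10.
At 24 seats: A 12, B 1, C 11.
B drops from 2 to 1.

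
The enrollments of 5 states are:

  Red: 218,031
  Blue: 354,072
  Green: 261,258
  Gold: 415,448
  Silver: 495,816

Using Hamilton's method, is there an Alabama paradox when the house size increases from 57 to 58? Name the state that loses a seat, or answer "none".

none

At 57 seats: Red 7, Blue 12, Green 8, Gold 14, Silver 16.
At 58 seats: Red 7, Blue 12, Green 9, Gold 14, Silver 16.
No state's allocation decreased.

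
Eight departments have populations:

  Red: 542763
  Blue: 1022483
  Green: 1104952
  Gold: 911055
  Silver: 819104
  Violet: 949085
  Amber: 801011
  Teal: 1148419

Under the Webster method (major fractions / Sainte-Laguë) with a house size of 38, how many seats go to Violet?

Standard divisor 7298872/38 ≈ 192075.579; standard quotas: Red 2.826, Blue 5.323, Green 5.753, Gold 4.743, Silver 4.264, Violet 4.941, Amber 4.170, Teal 5.979.
Rounding to the nearest integer gives Red 3, Blue 5, Green 6, Gold 5, Silver 4, Violet 5, Amber 4, Teal 6 — total 38, matching the house size, so no adjustment is needed.
Violet receives 5.

5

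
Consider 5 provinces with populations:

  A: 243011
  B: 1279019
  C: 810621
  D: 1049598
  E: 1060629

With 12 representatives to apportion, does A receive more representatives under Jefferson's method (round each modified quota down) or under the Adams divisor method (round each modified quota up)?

Adams

Jefferson: A 0, B 4, C 2, D 3, E 3.
Adams: A 1, B 3, C 2, D 3, E 3.
A gets 0 under Jefferson and 1 under Adams.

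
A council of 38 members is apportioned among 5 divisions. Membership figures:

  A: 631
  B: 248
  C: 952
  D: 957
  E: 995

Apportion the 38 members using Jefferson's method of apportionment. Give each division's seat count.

A 6, B 2, C 10, D 10, E 10

Standard divisor 3783/38 ≈ 99.553; standard quotas: A 6.338, B 2.491, C 9.563, D 9.613, E 9.995.
Rounding down gives 6, 2, 9, 9, 9 = 35 seats, so the divisor must be adjusted.
With modified divisor 93: modified quotas A 6.785, B 2.667, C 10.237, D 10.290, E 10.699.
Rounding down: A 6, B 2, C 10, D 10, E 10 (total 38).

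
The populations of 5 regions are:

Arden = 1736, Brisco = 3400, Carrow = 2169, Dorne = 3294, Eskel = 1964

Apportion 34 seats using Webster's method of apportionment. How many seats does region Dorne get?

9

Standard divisor 12563/34 ≈ 369.5; standard quotas: Arden 4.698, Brisco 9.202, Carrow 5.870, Dorne 8.915, Eskel 5.315.
Rounding to the nearest integer gives Arden 5, Brisco 9, Carrow 6, Dorne 9, Eskel 5 — total 34, matching the house size, so no adjustment is needed.
Dorne receives 9.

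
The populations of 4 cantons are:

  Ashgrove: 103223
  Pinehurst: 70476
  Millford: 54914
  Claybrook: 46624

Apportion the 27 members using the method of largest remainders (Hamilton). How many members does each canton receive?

Ashgrove 10; Pinehurst 7; Millford 5; Claybrook 5

The standard divisor is 275237/27 ≈ 10193.963.
Standard quotas: Ashgrove 10.1259, Pinehurst 6.9135, Millford 5.3869, Claybrook 4.5737.
Lower quotas: Ashgrove 10, Pinehurst 6, Millford 5, Claybrook 4 (sum 25, leaving 2 seats).
Remainders in descending order: Pinehurst 0.9135, Claybrook 0.5737, Millford 0.3869, Ashgrove 0.1259.
Largest remainders: Pinehurst, Claybrook receive the extra seats.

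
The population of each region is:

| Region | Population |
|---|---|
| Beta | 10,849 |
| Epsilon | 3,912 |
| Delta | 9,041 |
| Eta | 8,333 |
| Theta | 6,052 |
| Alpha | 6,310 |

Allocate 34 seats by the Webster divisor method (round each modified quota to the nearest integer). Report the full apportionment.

Beta: 8; Epsilon: 3; Delta: 7; Eta: 6; Theta: 5; Alpha: 5

Standard divisor 44497/34 ≈ 1308.735; standard quotas: Beta 8.290, Epsilon 2.989, Delta 6.908, Eta 6.367, Theta 4.624, Alpha 4.821.
Rounding to the nearest integer gives Beta 8, Epsilon 3, Delta 7, Eta 6, Theta 5, Alpha 5 — total 34, matching the house size, so no adjustment is needed.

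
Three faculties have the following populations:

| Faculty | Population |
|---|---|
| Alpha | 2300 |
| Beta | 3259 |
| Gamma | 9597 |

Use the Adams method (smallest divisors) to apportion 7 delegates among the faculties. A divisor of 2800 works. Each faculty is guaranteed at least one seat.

Alpha=1, Beta=2, Gamma=4

With modified divisor 2800: modified quotas Alpha 0.821, Beta 1.164, Gamma 3.428.
Rounding up: Alpha 1, Beta 2, Gamma 4 (total 7).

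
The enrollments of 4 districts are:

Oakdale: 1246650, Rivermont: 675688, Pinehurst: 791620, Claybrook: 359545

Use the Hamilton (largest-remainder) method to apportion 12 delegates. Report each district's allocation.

Oakdale 5, Rivermont 3, Pinehurst 3, Claybrook 1

Standard divisor: 3073503 ÷ 12 ≈ 256125.25.
Standard quotas: Oakdale 4.8673, Rivermont 2.6381, Pinehurst 3.0908, Claybrook 1.4038.
Lower quotas: Oakdale 4, Rivermont 2, Pinehurst 3, Claybrook 1 (sum 10, leaving 2 seats).
Remainders in descending order: Oakdale 0.8673, Rivermont 0.6381, Claybrook 0.4038, Pinehurst 0.0908.
The surplus seats go to Oakdale, Rivermont.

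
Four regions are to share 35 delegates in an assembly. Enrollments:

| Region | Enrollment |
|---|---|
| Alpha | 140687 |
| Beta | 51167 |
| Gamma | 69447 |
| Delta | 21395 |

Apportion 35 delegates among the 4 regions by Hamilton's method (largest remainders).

The standard divisor is 282696/35 ≈ 8077.029.
Standard quotas: Alpha 17.4182, Beta 6.3349, Gamma 8.5981, Delta 2.6489.
Lower quotas: Alpha 17, Beta 6, Gamma 8, Delta 2 (sum 33, leaving 2 seats).
Remainders in descending order: Delta 0.6489, Gamma 0.5981, Alpha 0.4182, Beta 0.3349.
The surplus seats go to Delta, Gamma.

Alpha=17, Beta=6, Gamma=9, Delta=3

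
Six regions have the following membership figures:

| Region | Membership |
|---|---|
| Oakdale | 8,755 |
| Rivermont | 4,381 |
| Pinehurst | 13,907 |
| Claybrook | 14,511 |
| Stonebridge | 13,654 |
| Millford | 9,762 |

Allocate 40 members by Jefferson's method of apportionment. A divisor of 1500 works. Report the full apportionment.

Oakdale 5; Rivermont 2; Pinehurst 9; Claybrook 9; Stonebridge 9; Millford 6

With modified divisor 1500: modified quotas Oakdale 5.837, Rivermont 2.921, Pinehurst 9.271, Claybrook 9.674, Stonebridge 9.103, Millford 6.508.
Rounding down: Oakdale 5, Rivermont 2, Pinehurst 9, Claybrook 9, Stonebridge 9, Millford 6 (total 40).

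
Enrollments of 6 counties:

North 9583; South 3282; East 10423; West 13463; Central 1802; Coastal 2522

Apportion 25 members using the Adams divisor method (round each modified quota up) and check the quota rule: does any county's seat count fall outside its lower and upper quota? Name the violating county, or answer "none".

none

Standard quotas: North 5.833, South 1.998, East 6.344, West 8.194, Central 1.097, Coastal 1.535.
Adams allocation: North 6, South 2, East 6, West 8, Central 1, Coastal 2.
Every allocation lies between the lower and upper quota.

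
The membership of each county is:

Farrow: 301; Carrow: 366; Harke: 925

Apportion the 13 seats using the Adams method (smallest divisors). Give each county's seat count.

Farrow 3; Carrow 3; Harke 7

Standard divisor 1592/13 ≈ 122.462; standard quotas: Farrow 2.458, Carrow 2.989, Harke 7.553.
Rounding up gives 3, 3, 8 = 14 seats, so the divisor must be adjusted.
With modified divisor 140: modified quotas Farrow 2.150, Carrow 2.614, Harke 6.607.
Rounding up: Farrow 3, Carrow 3, Harke 7 (total 13).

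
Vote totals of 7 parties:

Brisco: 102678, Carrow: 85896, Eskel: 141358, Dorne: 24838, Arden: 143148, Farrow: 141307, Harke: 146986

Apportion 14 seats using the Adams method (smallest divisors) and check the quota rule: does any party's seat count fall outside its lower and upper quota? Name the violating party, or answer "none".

Standard quotas: Brisco 1.828, Carrow 1.530, Eskel 2.517, Dorne 0.442, Arden 2.549, Farrow 2.516, Harke 2.617.
Adams allocation: Brisco 2, Carrow 2, Eskel 2, Dorne 1, Arden 2, Farrow 2, Harke 3.
Every allocation lies between the lower and upper quota.

none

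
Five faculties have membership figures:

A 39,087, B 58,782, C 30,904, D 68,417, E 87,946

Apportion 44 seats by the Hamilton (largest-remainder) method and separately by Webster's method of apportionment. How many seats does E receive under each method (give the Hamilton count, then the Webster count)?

14 and 13

Hamilton: A 6, B 9, C 5, D 10, E 14.
Webster: A 6, B 9, C 5, D 11, E 13.
E gets 14 under Hamilton and 13 under Webster.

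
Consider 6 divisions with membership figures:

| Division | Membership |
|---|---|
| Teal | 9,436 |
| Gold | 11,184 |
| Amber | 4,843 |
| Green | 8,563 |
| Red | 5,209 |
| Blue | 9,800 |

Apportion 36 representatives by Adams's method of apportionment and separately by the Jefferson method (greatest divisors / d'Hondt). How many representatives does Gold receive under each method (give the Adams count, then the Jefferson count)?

8 and 9

Adams: Teal 7, Gold 8, Amber 4, Green 6, Red 4, Blue 7.
Jefferson: Teal 7, Gold 9, Amber 3, Green 6, Red 4, Blue 7.
Gold gets 8 under Adams and 9 under Jefferson.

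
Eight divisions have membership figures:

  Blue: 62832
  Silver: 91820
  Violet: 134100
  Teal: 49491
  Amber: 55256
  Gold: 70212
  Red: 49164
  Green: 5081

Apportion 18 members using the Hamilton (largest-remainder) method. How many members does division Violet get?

Total 517956; standard divisor 517956/18 ≈ 28775.333.
Standard quotas: Blue 2.1835, Silver 3.1909, Violet 4.6602, Teal 1.7199, Amber 1.9203, Gold 2.4400, Red 1.7085, Green 0.1766.
Lower quotas: Blue 2, Silver 3, Violet 4, Teal 1, Amber 1, Gold 2, Red 1, Green 0 (sum 14, leaving 4 seats).
Remainders in descending order: Amber 0.9203, Teal 0.7199, Red 0.7085, Violet 0.6602, Gold 0.4400, Silver 0.1909, Blue 0.1835, Green 0.1766.
Largest remainders: Amber, Teal, Red, Violet receive the extra seats.
Violet receives 5.

5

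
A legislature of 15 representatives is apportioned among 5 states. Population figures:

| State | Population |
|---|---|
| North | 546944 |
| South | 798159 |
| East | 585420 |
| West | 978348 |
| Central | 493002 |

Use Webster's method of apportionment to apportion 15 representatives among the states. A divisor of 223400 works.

With modified divisor 223400: modified quotas North 2.448, South 3.573, East 2.621, West 4.379, Central 2.207.
Rounding to the nearest integer: North 2, South 4, East 3, West 4, Central 2 (total 15).

North: 2; South: 4; East: 3; West: 4; Central: 2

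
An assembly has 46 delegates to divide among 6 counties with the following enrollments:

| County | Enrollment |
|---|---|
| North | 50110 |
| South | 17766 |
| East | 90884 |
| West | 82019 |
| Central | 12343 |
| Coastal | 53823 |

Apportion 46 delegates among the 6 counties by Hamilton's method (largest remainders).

Standard divisor: 306945 ÷ 46 ≈ 6672.717.
Standard quotas: North 7.5097, South 2.6625, East 13.6202, West 12.2917, Central 1.8498, Coastal 8.0661.
Lower quotas: North 7, South 2, East 13, West 12, Central 1, Coastal 8 (sum 43, leaving 3 seats).
Remainders in descending order: Central 0.8498, South 0.6625, East 0.6202, North 0.5097, West 0.2917, Coastal 0.0661.
The surplus seats go to Central, South, East.

North 7, South 3, East 14, West 12, Central 2, Coastal 8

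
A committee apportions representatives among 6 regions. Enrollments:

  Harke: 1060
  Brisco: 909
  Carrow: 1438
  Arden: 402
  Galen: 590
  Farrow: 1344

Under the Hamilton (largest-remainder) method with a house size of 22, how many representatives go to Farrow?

The standard divisor is 5743/22 ≈ 261.045.
Standard quotas: Harke 4.061, Brisco 3.482, Carrow 5.509, Arden 1.540, Galen 2.260, Farrow 5.149.
Lower quotas: Harke 4, Brisco 3, Carrow 5, Arden 1, Galen 2, Farrow 5 (sum 20, leaving 2 seats).
Remainders in descending order: Arden 0.540, Carrow 0.509, Brisco 0.482, Galen 0.260, Farrow 0.149, Harke 0.061.
Largest remainders: Arden, Carrow receive the extra seats.
Farrow receives 5.

5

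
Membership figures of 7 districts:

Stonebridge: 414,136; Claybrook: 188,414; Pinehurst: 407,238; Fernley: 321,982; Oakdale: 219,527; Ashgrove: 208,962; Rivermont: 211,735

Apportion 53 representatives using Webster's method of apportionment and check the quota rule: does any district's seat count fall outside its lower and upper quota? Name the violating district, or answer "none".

Standard quotas: Stonebridge 11.130, Claybrook 5.064, Pinehurst 10.945, Fernley 8.654, Oakdale 5.900, Ashgrove 5.616, Rivermont 5.691.
Webster allocation: Stonebridge 11, Claybrook 5, Pinehurst 11, Fernley 8, Oakdale 6, Ashgrove 6, Rivermont 6.
Every allocation lies between the lower and upper quota.

none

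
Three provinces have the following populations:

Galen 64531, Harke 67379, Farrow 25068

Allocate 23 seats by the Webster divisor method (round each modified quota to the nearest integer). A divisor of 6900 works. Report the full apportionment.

With modified divisor 6900: modified quotas Galen 9.352, Harke 9.765, Farrow 3.633.
Rounding to the nearest integer: Galen 9, Harke 10, Farrow 4 (total 23).

Galen=9, Harke=10, Farrow=4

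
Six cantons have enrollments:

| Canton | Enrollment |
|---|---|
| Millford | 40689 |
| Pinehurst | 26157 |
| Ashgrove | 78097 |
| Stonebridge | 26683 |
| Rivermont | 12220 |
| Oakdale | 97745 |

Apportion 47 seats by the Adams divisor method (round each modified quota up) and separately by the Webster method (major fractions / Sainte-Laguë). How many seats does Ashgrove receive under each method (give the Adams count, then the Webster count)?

Adams: Millford 7, Pinehurst 5, Ashgrove 12, Stonebridge 5, Rivermont 2, Oakdale 16.
Webster: Millford 7, Pinehurst 4, Ashgrove 13, Stonebridge 5, Rivermont 2, Oakdale 16.
Ashgrove gets 12 under Adams and 13 under Webster.

12 and 13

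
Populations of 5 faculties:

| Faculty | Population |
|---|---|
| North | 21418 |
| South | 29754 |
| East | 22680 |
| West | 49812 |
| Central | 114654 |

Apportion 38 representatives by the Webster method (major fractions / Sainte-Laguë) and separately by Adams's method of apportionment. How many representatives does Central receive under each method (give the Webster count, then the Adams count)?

Webster: North 3, South 5, East 4, West 8, Central 18.
Adams: North 4, South 5, East 4, West 8, Central 17.
Central gets 18 under Webster and 17 under Adams.

18 and 17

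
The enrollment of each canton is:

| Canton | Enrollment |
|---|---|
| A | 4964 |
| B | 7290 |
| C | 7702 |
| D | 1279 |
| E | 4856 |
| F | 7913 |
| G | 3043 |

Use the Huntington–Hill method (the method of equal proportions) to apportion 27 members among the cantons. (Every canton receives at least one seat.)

With divisor 1404: modified quotas A 3.536, B 5.192, C 5.486, D 0.911, E 3.459, F 5.636, G 2.167.
Geometric-mean thresholds: A √(3·4)=3.464, B √(5·6)=5.477, C √(5·6)=5.477, D (min 1), E √(3·4)=3.464, F √(5·6)=5.477, G √(2·3)=2.449.
Each quota rounded against its threshold gives A 4, B 5, C 6, D 1, E 3, F 6, G 2 (total 27).

A 4, B 5, C 6, D 1, E 3, F 6, G 2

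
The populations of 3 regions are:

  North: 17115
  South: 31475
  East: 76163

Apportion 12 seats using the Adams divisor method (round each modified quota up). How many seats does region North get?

Standard divisor 124753/12 ≈ 10396.083; standard quotas: North 1.646, South 3.028, East 7.326.
Rounding up gives 2, 4, 8 = 14 seats, so the divisor must be adjusted.
With modified divisor 11800: modified quotas North 1.450, South 2.667, East 6.454.
Rounding up: North 2, South 3, East 7 (total 12).
North receives 2.

2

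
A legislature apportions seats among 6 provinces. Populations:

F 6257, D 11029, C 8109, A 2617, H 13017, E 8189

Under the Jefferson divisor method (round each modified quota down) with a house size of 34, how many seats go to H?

9

Standard divisor 49218/34 ≈ 1447.588; standard quotas: F 4.322, D 7.619, C 5.602, A 1.808, H 8.992, E 5.657.
Rounding down gives 4, 7, 5, 1, 8, 5 = 30 seats, so the divisor must be adjusted.
With modified divisor 1330: modified quotas F 4.705, D 8.292, C 6.097, A 1.968, H 9.787, E 6.157.
Rounding down: F 4, D 8, C 6, A 1, H 9, E 6 (total 34).
H receives 9.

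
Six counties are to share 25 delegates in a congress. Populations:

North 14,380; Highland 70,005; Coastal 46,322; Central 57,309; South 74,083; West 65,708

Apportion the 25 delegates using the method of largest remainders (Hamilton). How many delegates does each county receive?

North 1, Highland 5, Coastal 4, Central 4, South 6, West 5

Total 327807; standard divisor 327807/25 ≈ 13112.28.
Standard quotas: North 1.0967, Highland 5.3389, Coastal 3.5327, Central 4.3706, South 5.6499, West 5.0112.
Lower quotas: North 1, Highland 5, Coastal 3, Central 4, South 5, West 5 (sum 23, leaving 2 seats).
Remainders in descending order: South 0.6499, Coastal 0.5327, Central 0.3706, Highland 0.3389, North 0.0967, West 0.0112.
Largest remainders: South, Coastal receive the extra seats.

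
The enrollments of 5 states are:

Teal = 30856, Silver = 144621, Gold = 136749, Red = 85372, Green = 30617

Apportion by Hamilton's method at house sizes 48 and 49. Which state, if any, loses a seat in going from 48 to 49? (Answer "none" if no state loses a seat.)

Teal

At 48 seats: Teal 4, Silver 16, Gold 15, Red 10, Green 3.
At 49 seats: Teal 3, Silver 17, Gold 16, Red 10, Green 3.
Teal drops from 4 to 3.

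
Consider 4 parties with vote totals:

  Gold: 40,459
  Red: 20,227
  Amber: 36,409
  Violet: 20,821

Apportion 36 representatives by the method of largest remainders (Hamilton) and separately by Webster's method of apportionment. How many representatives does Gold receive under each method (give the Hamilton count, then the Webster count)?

Hamilton: Gold 12, Red 6, Amber 11, Violet 7.
Webster: Gold 13, Red 6, Amber 11, Violet 6.
Gold gets 12 under Hamilton and 13 under Webster.

12 and 13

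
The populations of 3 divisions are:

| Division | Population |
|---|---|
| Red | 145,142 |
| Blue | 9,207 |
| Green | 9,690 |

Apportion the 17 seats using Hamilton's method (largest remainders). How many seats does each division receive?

The standard divisor is 164039/17 ≈ 9649.353.
Standard quotas: Red 15.0416, Blue 0.9542, Green 1.0042.
Lower quotas: Red 15, Blue 0, Green 1 (sum 16, leaving 1 seat).
Remainders in descending order: Blue 0.9542, Red 0.0416, Green 0.0042.
The surplus seat goes to Blue.

Red 15; Blue 1; Green 1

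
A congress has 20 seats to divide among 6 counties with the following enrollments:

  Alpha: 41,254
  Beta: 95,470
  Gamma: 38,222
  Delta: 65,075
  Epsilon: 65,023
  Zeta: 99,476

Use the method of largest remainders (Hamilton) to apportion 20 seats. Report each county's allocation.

Alpha 2, Beta 5, Gamma 2, Delta 3, Epsilon 3, Zeta 5

The standard divisor is 404520/20 = 20226.
Standard quotas: Alpha 2.0397, Beta 4.7202, Gamma 1.8897, Delta 3.2174, Epsilon 3.2148, Zeta 4.9182.
Lower quotas: Alpha 2, Beta 4, Gamma 1, Delta 3, Epsilon 3, Zeta 4 (sum 17, leaving 3 seats).
Remainders in descending order: Zeta 0.9182, Gamma 0.8897, Beta 0.7202, Delta 0.2174, Epsilon 0.2148, Alpha 0.0397.
The surplus seats go to Zeta, Gamma, Beta.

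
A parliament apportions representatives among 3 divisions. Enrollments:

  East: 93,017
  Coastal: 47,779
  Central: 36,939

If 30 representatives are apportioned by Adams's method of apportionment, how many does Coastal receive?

Standard divisor 177735/30 ≈ 5924.5; standard quotas: East 15.700, Coastal 8.065, Central 6.235.
Rounding up gives 16, 9, 7 = 32 seats, so the divisor must be adjusted.
With modified divisor 6180: modified quotas East 15.051, Coastal 7.731, Central 5.977.
Rounding up: East 16, Coastal 8, Central 6 (total 30).
Coastal receives 8.

8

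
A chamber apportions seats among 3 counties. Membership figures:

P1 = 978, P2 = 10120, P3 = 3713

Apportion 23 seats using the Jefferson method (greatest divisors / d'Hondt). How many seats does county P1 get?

1

Standard divisor 14811/23 ≈ 643.957; standard quotas: P1 1.519, P2 15.715, P3 5.766.
Rounding down gives 1, 15, 5 = 21 seats, so the divisor must be adjusted.
With modified divisor 600: modified quotas P1 1.630, P2 16.867, P3 6.188.
Rounding down: P1 1, P2 16, P3 6 (total 23).
P1 receives 1.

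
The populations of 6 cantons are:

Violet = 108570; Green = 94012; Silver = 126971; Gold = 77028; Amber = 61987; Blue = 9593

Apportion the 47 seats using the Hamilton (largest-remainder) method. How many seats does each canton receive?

Violet 11, Green 9, Silver 12, Gold 8, Amber 6, Blue 1

The standard divisor is 478161/47 ≈ 10173.638.
Standard quotas: Violet 10.6717, Green 9.2407, Silver 12.4804, Gold 7.5713, Amber 6.0929, Blue 0.9429.
Lower quotas: Violet 10, Green 9, Silver 12, Gold 7, Amber 6, Blue 0 (sum 44, leaving 3 seats).
Remainders in descending order: Blue 0.9429, Violet 0.6717, Gold 0.5713, Silver 0.4804, Green 0.2407, Amber 0.0929.
Largest remainders: Blue, Violet, Gold receive the extra seats.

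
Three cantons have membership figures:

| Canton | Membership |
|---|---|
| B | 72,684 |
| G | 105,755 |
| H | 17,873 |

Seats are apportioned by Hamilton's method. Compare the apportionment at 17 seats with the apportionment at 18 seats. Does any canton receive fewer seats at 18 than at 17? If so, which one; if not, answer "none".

H

At 17 seats: B 6, G 9, H 2.
At 18 seats: B 7, G 10, H 1.
H drops from 2 to 1.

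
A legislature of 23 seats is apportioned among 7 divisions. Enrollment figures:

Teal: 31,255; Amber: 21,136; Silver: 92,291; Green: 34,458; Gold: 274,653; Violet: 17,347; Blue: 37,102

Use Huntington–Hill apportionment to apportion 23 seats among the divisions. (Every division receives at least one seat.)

With divisor 23003: modified quotas Teal 1.359, Amber 0.919, Silver 4.012, Green 1.498, Gold 11.940, Violet 0.754, Blue 1.613.
Geometric-mean thresholds: Teal √(1·2)=1.414, Amber (min 1), Silver √(4·5)=4.472, Green √(1·2)=1.414, Gold √(11·12)=11.489, Violet (min 1), Blue √(1·2)=1.414.
Each quota rounded against its threshold gives Teal 1, Amber 1, Silver 4, Green 2, Gold 12, Violet 1, Blue 2 (total 23).

Teal: 1; Amber: 1; Silver: 4; Green: 2; Gold: 12; Violet: 1; Blue: 2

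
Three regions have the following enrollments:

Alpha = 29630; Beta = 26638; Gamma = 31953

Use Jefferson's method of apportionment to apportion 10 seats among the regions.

Alpha: 3, Beta: 3, Gamma: 4

Standard divisor 88221/10 ≈ 8822.1; standard quotas: Alpha 3.359, Beta 3.019, Gamma 3.622.
Rounding down gives 3, 3, 3 = 9 seats, so the divisor must be adjusted.
With modified divisor 7700: modified quotas Alpha 3.848, Beta 3.459, Gamma 4.150.
Rounding down: Alpha 3, Beta 3, Gamma 4 (total 10).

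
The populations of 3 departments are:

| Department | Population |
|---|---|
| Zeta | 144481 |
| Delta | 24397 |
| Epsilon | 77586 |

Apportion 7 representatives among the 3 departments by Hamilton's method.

Zeta: 4; Delta: 1; Epsilon: 2

Standard divisor: 246464 ÷ 7 ≈ 35209.143.
Standard quotas: Zeta 4.1035, Delta 0.6929, Epsilon 2.2036.
Lower quotas: Zeta 4, Delta 0, Epsilon 2 (sum 6, leaving 1 seat).
Remainders in descending order: Delta 0.6929, Epsilon 0.2036, Zeta 0.1035.
Largest remainder: Delta receives the extra seat.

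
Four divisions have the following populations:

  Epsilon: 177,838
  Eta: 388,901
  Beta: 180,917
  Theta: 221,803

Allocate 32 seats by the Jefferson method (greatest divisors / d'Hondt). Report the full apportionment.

Epsilon 6, Eta 13, Beta 6, Theta 7

Standard divisor 969459/32 ≈ 30295.594; standard quotas: Epsilon 5.870, Eta 12.837, Beta 5.972, Theta 7.321.
Rounding down gives 5, 12, 5, 7 = 29 seats, so the divisor must be adjusted.
With modified divisor 28700: modified quotas Epsilon 6.196, Eta 13.551, Beta 6.304, Theta 7.728.
Rounding down: Epsilon 6, Eta 13, Beta 6, Theta 7 (total 32).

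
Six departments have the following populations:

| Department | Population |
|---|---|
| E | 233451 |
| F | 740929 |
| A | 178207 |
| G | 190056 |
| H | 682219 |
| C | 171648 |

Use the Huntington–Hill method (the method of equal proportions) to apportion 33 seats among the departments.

E 3, F 11, A 3, G 3, H 10, C 3

With divisor 68733: modified quotas E 3.396, F 10.780, A 2.593, G 2.765, H 9.926, C 2.497.
Geometric-mean thresholds: E √(3·4)=3.464, F √(10·11)=10.488, A √(2·3)=2.449, G √(2·3)=2.449, H √(9·10)=9.487, C √(2·3)=2.449.
Each quota rounded against its threshold gives E 3, F 11, A 3, G 3, H 10, C 3 (total 33).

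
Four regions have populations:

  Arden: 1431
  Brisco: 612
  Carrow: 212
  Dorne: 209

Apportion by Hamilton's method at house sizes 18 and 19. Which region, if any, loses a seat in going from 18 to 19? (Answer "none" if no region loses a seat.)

Dorne

At 18 seats: Arden 10, Brisco 4, Carrow 2, Dorne 2.
At 19 seats: Arden 11, Brisco 5, Carrow 2, Dorne 1.
Dorne drops from 2 to 1.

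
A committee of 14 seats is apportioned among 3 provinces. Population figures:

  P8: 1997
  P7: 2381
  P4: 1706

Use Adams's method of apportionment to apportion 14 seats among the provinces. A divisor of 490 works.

With modified divisor 490: modified quotas P8 4.076, P7 4.859, P4 3.482.
Rounding up: P8 5, P7 5, P4 4 (total 14).

P8=5; P7=5; P4=4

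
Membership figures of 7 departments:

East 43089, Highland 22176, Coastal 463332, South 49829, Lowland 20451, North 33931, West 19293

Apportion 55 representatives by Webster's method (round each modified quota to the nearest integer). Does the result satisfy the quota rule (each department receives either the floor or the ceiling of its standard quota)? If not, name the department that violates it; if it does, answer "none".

Standard quotas: East 3.634, Highland 1.870, Coastal 39.079, South 4.203, Lowland 1.725, North 2.862, West 1.627.
Webster allocation: East 4, Highland 2, Coastal 38, South 4, Lowland 2, North 3, West 2.
Coastal has quota 39.079 (lower 39, upper 40) but receives 38 — outside the quota interval.

Coastal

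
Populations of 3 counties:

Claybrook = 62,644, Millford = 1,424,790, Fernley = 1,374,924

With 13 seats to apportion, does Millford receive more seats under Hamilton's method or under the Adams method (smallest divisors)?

Hamilton: Claybrook 0, Millford 7, Fernley 6.
Adams: Claybrook 1, Millford 6, Fernley 6.
Millford gets 7 under Hamilton and 6 under Adams.

Hamilton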